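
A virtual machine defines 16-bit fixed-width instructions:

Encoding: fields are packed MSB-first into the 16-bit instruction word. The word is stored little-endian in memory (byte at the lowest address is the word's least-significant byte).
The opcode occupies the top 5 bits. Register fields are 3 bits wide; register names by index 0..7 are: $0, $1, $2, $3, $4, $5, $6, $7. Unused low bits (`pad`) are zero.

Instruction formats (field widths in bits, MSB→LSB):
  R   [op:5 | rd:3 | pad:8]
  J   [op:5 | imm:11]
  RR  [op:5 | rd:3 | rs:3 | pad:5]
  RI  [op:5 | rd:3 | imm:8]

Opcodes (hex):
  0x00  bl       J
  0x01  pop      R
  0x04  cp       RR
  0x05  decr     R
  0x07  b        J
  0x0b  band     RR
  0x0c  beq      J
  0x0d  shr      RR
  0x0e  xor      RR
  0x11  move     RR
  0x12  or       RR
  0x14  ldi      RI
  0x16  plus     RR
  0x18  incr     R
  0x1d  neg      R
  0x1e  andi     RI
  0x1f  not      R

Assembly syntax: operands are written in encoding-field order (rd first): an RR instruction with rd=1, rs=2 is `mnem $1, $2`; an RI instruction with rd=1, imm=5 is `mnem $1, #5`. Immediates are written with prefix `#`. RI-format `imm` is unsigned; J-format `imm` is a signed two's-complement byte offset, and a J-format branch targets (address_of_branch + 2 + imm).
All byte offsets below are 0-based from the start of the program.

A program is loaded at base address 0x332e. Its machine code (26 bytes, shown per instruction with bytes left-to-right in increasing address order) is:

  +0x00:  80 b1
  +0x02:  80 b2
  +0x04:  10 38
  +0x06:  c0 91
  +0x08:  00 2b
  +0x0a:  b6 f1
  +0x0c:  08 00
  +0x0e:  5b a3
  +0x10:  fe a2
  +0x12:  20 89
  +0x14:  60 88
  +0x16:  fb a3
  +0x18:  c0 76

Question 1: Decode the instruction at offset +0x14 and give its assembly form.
off 0x14: read 60 88 as little → 0x8860
  op=0x8860>>11=0x11 ⇒ move (RR)
  [10:8] rd=0 = $0
  [7:5] rs=3 = $3

move $0, $3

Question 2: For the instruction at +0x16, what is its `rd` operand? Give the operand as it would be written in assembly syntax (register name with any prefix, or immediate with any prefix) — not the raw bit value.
$3

@+16  little-endian(fb a3) = 0xa3fb
  op=0xa3fb>>11=0x14 ⇒ ldi (RI)
  [10:8] rd=3 = $3
  [7:0] imm=251 = #251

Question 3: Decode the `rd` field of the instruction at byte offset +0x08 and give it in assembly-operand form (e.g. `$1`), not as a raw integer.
$3

[08] 00 2b → 0x2b00
  opcode bits[15:11]=0x5: decr/R
  rd: (w>>8)&0x7=0x3 → $3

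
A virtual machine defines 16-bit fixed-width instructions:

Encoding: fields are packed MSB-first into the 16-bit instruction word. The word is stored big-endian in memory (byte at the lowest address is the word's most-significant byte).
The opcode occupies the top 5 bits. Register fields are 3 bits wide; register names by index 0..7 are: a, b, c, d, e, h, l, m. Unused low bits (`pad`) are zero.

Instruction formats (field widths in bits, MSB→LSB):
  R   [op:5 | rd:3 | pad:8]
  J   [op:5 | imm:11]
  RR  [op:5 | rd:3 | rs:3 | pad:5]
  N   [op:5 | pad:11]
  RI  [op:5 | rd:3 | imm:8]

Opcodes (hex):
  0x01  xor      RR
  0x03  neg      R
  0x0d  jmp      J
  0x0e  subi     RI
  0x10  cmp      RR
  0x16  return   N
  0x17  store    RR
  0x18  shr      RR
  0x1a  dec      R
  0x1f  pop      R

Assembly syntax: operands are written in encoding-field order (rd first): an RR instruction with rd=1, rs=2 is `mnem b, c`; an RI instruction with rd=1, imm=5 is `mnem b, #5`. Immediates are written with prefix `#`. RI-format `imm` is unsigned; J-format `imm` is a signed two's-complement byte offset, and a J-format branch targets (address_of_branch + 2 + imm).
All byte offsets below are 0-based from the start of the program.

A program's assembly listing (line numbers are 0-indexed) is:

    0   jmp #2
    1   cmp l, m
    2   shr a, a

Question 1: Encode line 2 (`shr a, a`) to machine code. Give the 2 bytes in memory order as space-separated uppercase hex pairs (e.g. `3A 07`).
C0 00

L2: shr op=0x18:5|rd=0:3|rs=0:3|pad=0:5 ⇒ 0xc000 ⇒ big c0 00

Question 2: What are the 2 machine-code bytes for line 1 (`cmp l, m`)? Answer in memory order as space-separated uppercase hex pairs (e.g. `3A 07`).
1. cmp fields op=0x10:5|rd=6:3|rs=7:3|pad=0:5 → word 86e0h → 86 e0

86 E0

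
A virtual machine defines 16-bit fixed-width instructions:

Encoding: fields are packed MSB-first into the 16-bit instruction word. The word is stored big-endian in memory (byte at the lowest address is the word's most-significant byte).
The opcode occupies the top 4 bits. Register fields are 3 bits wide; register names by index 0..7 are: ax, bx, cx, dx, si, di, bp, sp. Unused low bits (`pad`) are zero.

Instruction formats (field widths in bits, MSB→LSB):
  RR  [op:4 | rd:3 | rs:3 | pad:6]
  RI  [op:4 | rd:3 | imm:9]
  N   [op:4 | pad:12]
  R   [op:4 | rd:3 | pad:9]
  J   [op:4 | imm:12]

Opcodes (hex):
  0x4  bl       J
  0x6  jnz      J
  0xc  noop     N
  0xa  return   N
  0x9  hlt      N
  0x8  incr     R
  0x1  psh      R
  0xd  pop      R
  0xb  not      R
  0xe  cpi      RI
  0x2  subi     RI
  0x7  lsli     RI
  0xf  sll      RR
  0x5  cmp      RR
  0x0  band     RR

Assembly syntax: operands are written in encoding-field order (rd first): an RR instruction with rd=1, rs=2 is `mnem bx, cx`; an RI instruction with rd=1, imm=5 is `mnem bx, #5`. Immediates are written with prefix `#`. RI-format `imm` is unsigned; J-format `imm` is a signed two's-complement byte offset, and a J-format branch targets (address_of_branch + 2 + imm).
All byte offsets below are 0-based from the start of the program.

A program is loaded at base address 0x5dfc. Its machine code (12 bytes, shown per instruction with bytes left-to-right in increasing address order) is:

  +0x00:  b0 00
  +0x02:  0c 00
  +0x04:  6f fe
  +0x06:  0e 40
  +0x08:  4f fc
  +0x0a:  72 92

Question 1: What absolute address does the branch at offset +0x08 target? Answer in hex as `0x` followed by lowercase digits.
0x5e02

off 0x08: read 4f fc as big → 0x4ffc
  opcode bits[15:12]=0x4: bl/J
  [11:0] imm=4092 (s12→-4) = #-4
  target = base 0x5dfc + off 0x08 + 2 + imm -4 = 0x5e02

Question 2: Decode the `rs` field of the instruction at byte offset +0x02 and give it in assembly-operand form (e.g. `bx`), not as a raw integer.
[02] 0c 00 → 0x0c00
  opcode bits[15:12]=0x0: band/RR
  rd@[11:9]=0x6 ⇒ bp
  rs@[8:6]=0x0 ⇒ ax

ax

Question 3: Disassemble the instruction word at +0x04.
+0x04: 6f fe ⇒ word 0x6ffe (big)
  opcode bits[15:12]=0x6: jnz/J
  [11:0] imm=4094 (s12→-2) = #-2

jnz #-2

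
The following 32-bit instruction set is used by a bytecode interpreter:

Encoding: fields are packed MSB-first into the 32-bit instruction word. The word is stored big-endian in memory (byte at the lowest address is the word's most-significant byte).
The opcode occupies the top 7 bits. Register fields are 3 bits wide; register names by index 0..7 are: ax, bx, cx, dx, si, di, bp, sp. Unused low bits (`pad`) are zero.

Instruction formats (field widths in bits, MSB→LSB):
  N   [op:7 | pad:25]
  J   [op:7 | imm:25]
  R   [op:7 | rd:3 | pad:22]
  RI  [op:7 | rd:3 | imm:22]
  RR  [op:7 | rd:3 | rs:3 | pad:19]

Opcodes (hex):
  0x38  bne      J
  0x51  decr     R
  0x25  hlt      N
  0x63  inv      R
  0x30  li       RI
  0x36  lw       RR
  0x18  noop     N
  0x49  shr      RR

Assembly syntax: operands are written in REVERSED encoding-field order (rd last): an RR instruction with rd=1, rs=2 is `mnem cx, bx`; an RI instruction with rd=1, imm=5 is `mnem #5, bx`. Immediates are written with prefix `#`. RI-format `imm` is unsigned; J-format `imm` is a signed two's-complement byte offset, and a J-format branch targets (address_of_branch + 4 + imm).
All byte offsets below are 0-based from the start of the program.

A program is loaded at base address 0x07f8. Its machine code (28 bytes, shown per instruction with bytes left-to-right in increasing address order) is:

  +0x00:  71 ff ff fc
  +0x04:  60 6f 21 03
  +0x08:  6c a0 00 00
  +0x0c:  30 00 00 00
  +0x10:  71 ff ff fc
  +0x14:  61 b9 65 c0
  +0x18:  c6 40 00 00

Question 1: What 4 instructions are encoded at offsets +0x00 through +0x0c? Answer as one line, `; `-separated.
off 0x00: read 71 ff ff fc as big → 0x71fffffc
  opcode bits[31:25]=0x38: bne/J
  imm@[24:0]=0x1fffffc (s25→-4) ⇒ #-4
off 0x04: read 60 6f 21 03 as big → 0x606f2103
  opcode bits[31:25]=0x30: li/RI
  rd@[24:22]=0x1 ⇒ bx
  imm@[21:0]=0x2f2103 ⇒ #3088643
off 0x08: read 6c a0 00 00 as big → 0x6ca00000
  opcode bits[31:25]=0x36: lw/RR
  rd@[24:22]=0x2 ⇒ cx
  rs@[21:19]=0x4 ⇒ si
off 0x0c: read 30 00 00 00 as big → 0x30000000
  opcode bits[31:25]=0x18: noop/N

bne #-4; li #3088643, bx; lw si, cx; noop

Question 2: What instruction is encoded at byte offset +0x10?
[10] 71 ff ff fc → 0x71fffffc
  opcode bits[31:25]=0x38: bne/J
  imm@[24:0]=0x1fffffc (s25→-4) ⇒ #-4

bne #-4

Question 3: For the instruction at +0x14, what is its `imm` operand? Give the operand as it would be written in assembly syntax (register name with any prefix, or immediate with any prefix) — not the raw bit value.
#3761600

[14] 61 b9 65 c0 → 0x61b965c0
  op=0x61b965c0>>25=0x30 ⇒ li (RI)
  rd@[24:22]=0x6 ⇒ bp
  imm@[21:0]=0x3965c0 ⇒ #3761600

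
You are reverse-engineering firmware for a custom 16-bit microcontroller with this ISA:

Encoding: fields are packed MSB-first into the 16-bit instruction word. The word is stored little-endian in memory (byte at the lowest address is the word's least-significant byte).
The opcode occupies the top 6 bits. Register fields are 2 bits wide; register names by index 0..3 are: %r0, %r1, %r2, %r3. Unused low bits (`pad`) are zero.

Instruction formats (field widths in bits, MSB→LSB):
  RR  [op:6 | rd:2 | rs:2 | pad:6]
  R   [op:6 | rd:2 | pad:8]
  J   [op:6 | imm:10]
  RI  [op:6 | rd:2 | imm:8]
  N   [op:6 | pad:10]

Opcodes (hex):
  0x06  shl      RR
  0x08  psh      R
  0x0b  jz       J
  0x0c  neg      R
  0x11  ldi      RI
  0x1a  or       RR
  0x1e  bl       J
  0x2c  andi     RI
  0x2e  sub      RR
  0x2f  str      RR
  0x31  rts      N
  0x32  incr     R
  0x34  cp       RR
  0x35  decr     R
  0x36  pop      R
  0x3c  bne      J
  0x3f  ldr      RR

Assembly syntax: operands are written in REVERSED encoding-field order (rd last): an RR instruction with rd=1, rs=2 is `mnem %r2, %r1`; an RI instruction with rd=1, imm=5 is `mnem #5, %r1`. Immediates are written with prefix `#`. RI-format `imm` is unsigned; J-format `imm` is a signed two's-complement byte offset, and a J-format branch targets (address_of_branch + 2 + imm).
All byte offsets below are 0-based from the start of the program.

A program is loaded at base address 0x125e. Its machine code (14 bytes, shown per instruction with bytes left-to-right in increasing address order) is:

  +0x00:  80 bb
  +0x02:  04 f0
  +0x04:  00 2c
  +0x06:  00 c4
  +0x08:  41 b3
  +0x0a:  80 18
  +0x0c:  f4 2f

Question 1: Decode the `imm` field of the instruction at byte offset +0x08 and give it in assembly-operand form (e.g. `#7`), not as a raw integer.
[08] 41 b3 → 0xb341
  opcode bits[15:10]=0x2c: andi/RI
  [9:8] rd=3 = %r3
  [7:0] imm=65 = #65

#65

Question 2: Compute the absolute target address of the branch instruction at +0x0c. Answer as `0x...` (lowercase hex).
0x1260

@+0c  little-endian(f4 2f) = 0x2ff4
  op=0x2ff4>>10=0xb ⇒ jz (J)
  [9:0] imm=1012 (s10→-12) = #-12
  target = base 0x125e + off 0x0c + 2 + imm -12 = 0x1260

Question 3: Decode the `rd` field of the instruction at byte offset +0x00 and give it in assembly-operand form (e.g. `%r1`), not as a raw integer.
[00] 80 bb → 0xbb80
  op=0xbb80>>10=0x2e ⇒ sub (RR)
  rd: (w>>8)&0x3=0x3 → %r3
  rs: (w>>6)&0x3=0x2 → %r2

%r3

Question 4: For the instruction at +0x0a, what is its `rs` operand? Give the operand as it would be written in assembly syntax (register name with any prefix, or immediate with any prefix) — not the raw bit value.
%r2

[0a] 80 18 → 0x1880
  top 6b → 0x6 → shl [RR]
  rd: (w>>8)&0x3=0x0 → %r0
  rs: (w>>6)&0x3=0x2 → %r2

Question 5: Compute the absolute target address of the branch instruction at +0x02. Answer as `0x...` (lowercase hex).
+0x02: 04 f0 ⇒ word 0xf004 (little)
  top 6b → 0x3c → bne [J]
  imm: (w>>0)&0x3ff=0x4 → #4
  target = base 0x125e + off 0x02 + 2 + imm 4 = 0x1266

0x1266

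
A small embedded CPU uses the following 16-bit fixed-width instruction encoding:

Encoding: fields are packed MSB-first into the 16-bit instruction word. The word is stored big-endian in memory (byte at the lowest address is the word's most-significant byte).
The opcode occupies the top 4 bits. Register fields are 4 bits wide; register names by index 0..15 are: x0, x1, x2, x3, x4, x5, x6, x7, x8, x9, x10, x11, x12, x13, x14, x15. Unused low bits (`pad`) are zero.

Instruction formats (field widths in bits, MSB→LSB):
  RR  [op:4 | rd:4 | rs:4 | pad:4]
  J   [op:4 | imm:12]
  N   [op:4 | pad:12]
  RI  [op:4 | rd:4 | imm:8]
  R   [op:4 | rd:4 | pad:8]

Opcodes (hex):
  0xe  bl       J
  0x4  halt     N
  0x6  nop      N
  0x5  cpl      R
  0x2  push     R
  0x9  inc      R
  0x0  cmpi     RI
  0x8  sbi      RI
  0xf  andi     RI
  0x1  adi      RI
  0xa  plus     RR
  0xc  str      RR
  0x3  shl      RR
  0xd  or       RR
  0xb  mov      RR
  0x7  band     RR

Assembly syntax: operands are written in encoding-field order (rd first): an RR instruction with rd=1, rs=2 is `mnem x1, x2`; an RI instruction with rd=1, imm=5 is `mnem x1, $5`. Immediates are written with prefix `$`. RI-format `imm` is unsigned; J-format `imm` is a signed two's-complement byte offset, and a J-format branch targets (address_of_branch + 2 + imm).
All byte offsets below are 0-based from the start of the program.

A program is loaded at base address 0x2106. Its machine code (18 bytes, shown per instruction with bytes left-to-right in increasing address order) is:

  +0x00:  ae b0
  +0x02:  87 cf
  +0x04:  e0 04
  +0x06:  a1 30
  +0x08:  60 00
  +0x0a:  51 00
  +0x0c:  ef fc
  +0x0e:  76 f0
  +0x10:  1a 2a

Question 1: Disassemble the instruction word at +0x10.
@+10  big-endian(1a 2a) = 0x1a2a
  opcode bits[15:12]=0x1: adi/RI
  rd: (w>>8)&0xf=0xa → x10
  imm: (w>>0)&0xff=0x2a → $42

adi x10, $42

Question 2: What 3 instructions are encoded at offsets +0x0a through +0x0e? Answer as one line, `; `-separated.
cpl x1; bl $-4; band x6, x15

@+0a  big-endian(51 00) = 0x5100
  top 4b → 0x5 → cpl [R]
  [11:8] rd=1 = x1
@+0c  big-endian(ef fc) = 0xeffc
  top 4b → 0xe → bl [J]
  [11:0] imm=4092 (s12→-4) = $-4
@+0e  big-endian(76 f0) = 0x76f0
  top 4b → 0x7 → band [RR]
  [11:8] rd=6 = x6
  [7:4] rs=15 = x15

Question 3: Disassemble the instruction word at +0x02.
sbi x7, $207

off 0x02: read 87 cf as big → 0x87cf
  op=0x87cf>>12=0x8 ⇒ sbi (RI)
  [11:8] rd=7 = x7
  [7:0] imm=207 = $207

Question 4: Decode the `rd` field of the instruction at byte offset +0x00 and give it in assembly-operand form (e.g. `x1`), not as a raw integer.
@+00  big-endian(ae b0) = 0xaeb0
  top 4b → 0xa → plus [RR]
  rd@[11:8]=0xe ⇒ x14
  rs@[7:4]=0xb ⇒ x11

x14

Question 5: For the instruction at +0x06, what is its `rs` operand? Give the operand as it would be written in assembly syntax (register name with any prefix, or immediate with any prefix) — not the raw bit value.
off 0x06: read a1 30 as big → 0xa130
  top 4b → 0xa → plus [RR]
  [11:8] rd=1 = x1
  [7:4] rs=3 = x3

x3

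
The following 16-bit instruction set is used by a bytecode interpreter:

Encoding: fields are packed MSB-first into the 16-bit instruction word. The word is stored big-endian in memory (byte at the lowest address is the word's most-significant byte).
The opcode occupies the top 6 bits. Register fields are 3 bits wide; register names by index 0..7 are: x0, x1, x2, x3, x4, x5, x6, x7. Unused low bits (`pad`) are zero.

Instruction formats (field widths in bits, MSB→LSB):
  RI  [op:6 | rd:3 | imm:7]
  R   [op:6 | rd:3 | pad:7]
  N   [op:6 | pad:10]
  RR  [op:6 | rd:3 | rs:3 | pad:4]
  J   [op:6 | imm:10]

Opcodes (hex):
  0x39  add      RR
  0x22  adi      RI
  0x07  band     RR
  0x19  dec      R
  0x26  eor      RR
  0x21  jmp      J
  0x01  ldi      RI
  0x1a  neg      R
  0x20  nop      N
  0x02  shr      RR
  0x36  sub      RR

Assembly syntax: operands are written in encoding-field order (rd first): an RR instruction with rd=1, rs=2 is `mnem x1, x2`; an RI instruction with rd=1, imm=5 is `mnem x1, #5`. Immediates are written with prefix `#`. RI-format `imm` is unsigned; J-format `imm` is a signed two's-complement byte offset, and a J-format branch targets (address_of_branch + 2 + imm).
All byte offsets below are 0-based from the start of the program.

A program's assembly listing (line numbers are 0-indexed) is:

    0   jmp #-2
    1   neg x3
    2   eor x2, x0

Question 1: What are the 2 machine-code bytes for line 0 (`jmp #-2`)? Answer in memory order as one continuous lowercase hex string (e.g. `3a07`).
87fe

L0: jmp op=0x21:6|imm=-2:10 ⇒ 0x87fe ⇒ big 87 fe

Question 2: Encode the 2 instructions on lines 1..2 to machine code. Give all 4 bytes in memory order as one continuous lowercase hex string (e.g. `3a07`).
1. neg fields op=0x1a:6|rd=3:3|pad=0:7 → word 6980h → 69 80
2. eor fields op=0x26:6|rd=2:3|rs=0:3|pad=0:4 → word 9900h → 99 00

69809900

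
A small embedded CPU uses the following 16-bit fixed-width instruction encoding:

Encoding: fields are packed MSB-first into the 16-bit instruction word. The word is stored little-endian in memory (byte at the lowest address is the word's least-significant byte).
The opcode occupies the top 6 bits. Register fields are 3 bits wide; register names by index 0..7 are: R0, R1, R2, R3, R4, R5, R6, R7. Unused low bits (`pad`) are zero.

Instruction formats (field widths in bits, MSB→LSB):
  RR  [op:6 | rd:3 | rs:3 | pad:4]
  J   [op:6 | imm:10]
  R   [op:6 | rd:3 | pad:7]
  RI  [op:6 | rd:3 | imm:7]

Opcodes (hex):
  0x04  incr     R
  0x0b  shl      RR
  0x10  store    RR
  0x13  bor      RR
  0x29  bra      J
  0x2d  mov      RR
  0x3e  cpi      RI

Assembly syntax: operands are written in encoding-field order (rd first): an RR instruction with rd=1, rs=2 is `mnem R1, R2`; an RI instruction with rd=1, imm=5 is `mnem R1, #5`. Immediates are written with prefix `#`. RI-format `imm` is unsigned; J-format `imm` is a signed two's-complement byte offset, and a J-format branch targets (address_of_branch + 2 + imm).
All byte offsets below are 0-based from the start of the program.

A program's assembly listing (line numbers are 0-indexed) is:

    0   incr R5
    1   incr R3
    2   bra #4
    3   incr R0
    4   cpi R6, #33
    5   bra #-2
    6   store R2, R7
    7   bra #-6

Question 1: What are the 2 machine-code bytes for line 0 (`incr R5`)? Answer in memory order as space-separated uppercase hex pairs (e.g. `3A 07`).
0. incr fields op=0x4:6|rd=5:3|pad=0:7 → word 1280h → 80 12

80 12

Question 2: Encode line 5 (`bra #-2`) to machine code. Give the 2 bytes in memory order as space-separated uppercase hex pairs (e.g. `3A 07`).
5. bra fields op=0x29:6|imm=-2:10 → word a7feh → fe a7

FE A7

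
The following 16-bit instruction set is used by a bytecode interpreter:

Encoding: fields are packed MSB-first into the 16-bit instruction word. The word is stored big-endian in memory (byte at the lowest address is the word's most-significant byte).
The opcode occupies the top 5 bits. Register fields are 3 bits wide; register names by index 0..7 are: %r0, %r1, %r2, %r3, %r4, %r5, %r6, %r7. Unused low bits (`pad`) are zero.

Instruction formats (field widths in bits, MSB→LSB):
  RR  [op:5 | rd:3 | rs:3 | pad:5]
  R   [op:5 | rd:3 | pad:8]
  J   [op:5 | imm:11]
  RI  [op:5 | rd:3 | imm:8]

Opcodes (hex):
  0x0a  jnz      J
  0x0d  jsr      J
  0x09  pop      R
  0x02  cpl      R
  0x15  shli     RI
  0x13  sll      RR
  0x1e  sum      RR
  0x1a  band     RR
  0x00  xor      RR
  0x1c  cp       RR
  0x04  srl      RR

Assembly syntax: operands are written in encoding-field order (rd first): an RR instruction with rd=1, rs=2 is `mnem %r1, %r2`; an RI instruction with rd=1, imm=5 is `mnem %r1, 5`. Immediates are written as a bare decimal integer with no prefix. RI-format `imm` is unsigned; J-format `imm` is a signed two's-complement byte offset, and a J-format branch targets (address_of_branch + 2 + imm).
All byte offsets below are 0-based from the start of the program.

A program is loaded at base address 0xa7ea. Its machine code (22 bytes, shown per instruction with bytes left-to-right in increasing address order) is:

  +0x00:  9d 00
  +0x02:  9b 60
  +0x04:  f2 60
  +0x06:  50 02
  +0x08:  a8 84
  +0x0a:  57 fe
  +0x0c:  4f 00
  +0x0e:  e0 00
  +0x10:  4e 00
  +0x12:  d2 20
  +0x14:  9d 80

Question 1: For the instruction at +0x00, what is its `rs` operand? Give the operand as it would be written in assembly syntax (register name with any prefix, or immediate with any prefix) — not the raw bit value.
%r0

off 0x00: read 9d 00 as big → 0x9d00
  opcode bits[15:11]=0x13: sll/RR
  rd@[10:8]=0x5 ⇒ %r5
  rs@[7:5]=0x0 ⇒ %r0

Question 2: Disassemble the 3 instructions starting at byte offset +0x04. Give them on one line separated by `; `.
sum %r2, %r3; jnz 2; shli %r0, 132

[04] f2 60 → 0xf260
  opcode bits[15:11]=0x1e: sum/RR
  [10:8] rd=2 = %r2
  [7:5] rs=3 = %r3
[06] 50 02 → 0x5002
  opcode bits[15:11]=0xa: jnz/J
  [10:0] imm=2 = 2
[08] a8 84 → 0xa884
  opcode bits[15:11]=0x15: shli/RI
  [10:8] rd=0 = %r0
  [7:0] imm=132 = 132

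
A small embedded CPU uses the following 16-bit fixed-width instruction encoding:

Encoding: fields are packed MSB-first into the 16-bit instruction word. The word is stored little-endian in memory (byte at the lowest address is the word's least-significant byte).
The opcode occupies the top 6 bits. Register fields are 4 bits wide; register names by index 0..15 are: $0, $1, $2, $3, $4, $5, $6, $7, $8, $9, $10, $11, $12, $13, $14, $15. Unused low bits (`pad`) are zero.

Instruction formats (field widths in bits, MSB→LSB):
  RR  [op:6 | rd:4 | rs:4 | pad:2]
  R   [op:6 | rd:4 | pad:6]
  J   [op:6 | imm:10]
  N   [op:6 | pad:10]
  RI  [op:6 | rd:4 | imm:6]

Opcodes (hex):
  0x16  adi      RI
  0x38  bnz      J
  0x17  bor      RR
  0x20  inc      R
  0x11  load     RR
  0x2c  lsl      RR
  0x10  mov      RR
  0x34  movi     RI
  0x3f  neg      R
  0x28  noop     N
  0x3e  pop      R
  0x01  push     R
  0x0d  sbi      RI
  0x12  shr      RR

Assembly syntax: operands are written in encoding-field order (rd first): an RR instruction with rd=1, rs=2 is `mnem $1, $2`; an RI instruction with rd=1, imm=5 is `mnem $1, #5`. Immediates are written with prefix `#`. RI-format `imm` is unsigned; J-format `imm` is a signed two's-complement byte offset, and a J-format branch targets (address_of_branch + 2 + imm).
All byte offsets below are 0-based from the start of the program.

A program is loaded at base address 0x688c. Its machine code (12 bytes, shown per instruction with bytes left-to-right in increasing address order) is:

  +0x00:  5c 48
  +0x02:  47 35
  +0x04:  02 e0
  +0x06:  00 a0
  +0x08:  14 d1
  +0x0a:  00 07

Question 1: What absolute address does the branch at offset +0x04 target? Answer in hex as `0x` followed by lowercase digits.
0x6894

@+04  little-endian(02 e0) = 0xe002
  op=0xe002>>10=0x38 ⇒ bnz (J)
  [9:0] imm=2 = #2
  target = base 0x688c + off 0x04 + 2 + imm 2 = 0x6894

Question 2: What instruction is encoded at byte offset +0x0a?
+0x0a: 00 07 ⇒ word 0x0700 (little)
  top 6b → 0x1 → push [R]
  [9:6] rd=12 = $12

push $12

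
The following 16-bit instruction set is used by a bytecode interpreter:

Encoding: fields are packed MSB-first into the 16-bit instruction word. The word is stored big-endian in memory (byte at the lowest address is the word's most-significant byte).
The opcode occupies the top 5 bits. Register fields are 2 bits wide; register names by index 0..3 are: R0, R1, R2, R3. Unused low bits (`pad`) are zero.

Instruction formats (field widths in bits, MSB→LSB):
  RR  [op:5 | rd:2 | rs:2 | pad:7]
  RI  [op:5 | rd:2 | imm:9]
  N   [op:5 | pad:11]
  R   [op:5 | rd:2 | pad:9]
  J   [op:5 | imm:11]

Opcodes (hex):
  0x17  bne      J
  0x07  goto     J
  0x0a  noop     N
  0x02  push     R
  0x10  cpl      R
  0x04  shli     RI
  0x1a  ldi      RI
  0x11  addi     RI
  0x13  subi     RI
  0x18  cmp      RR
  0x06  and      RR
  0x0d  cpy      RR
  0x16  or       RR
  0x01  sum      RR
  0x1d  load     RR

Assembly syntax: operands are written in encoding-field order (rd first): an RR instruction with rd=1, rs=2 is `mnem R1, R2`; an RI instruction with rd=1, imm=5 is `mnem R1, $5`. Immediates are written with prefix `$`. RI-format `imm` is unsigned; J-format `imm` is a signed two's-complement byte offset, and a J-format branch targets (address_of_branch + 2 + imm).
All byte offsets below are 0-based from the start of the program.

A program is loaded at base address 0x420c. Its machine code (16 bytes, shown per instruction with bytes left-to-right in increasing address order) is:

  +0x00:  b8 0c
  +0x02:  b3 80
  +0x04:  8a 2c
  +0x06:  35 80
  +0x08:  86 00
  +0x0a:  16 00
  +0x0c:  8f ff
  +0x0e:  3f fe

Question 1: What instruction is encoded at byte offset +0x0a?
@+0a  big-endian(16 00) = 0x1600
  top 5b → 0x2 → push [R]
  [10:9] rd=3 = R3

push R3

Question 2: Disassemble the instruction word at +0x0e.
goto $-2

[0e] 3f fe → 0x3ffe
  opcode bits[15:11]=0x7: goto/J
  imm@[10:0]=0x7fe (s11→-2) ⇒ $-2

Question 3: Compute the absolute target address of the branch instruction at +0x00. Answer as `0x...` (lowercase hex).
0x421a

off 0x00: read b8 0c as big → 0xb80c
  opcode bits[15:11]=0x17: bne/J
  imm: (w>>0)&0x7ff=0xc → $12
  target = base 0x420c + off 0x00 + 2 + imm 12 = 0x421a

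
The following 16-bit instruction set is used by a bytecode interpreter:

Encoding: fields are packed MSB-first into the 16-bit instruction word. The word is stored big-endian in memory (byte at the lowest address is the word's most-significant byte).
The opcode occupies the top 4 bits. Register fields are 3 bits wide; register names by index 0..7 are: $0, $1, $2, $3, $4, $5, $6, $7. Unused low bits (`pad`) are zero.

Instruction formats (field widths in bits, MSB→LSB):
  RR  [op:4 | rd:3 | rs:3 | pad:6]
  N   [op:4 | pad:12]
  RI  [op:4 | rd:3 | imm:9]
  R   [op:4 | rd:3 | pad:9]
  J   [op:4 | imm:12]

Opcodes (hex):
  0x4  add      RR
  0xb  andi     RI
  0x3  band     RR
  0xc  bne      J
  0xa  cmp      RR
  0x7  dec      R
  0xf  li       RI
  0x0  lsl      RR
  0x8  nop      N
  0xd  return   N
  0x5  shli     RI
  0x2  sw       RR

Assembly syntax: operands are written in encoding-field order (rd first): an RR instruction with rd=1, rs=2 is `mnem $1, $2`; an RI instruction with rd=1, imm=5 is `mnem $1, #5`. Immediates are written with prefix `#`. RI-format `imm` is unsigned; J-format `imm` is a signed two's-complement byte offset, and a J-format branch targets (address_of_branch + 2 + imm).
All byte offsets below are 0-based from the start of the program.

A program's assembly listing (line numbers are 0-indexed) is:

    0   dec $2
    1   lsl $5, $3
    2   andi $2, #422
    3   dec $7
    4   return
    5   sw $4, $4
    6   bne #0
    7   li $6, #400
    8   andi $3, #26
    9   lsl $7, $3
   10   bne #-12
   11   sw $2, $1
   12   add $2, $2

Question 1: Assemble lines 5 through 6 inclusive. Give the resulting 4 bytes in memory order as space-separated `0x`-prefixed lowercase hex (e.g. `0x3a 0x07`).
L5: sw op=0x2:4|rd=4:3|rs=4:3|pad=0:6 ⇒ 0x2900 ⇒ big 29 00
L6: bne op=0xc:4|imm=0:12 ⇒ 0xc000 ⇒ big c0 00

0x29 0x00 0xc0 0x00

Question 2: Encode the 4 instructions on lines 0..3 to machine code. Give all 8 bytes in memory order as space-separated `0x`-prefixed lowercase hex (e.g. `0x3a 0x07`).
L0: dec op=0x7:4|rd=2:3|pad=0:9 ⇒ 0x7400 ⇒ big 74 00
L1: lsl op=0x0:4|rd=5:3|rs=3:3|pad=0:6 ⇒ 0x0ac0 ⇒ big 0a c0
L2: andi op=0xb:4|rd=2:3|imm=422:9 ⇒ 0xb5a6 ⇒ big b5 a6
L3: dec op=0x7:4|rd=7:3|pad=0:9 ⇒ 0x7e00 ⇒ big 7e 00

0x74 0x00 0x0a 0xc0 0xb5 0xa6 0x7e 0x00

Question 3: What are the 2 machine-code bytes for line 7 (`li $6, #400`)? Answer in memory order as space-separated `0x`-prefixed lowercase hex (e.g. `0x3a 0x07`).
0xfd 0x90

7. li fields op=0xf:4|rd=6:3|imm=400:9 → word fd90h → fd 90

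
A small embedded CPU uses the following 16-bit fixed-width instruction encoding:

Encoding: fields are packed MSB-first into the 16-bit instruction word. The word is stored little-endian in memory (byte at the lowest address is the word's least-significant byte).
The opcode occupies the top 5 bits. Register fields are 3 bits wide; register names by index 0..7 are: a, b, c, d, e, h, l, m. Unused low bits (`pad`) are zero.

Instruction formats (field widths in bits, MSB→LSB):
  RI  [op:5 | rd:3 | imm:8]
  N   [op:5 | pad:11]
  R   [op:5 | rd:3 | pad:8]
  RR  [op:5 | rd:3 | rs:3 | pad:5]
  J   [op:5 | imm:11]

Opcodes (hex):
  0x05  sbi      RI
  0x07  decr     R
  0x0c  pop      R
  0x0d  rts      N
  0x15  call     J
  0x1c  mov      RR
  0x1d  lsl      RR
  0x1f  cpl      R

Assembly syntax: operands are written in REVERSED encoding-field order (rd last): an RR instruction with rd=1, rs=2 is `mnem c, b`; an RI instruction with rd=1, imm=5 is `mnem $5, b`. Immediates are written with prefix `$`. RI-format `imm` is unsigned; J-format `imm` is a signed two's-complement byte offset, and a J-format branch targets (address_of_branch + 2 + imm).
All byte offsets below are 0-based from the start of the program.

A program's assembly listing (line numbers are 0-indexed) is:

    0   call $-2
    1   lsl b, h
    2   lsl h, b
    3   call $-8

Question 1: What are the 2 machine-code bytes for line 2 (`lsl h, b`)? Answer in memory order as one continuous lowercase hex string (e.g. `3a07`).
a0e9

L2: lsl op=0x1d:5|rd=1:3|rs=5:3|pad=0:5 ⇒ 0xe9a0 ⇒ little a0 e9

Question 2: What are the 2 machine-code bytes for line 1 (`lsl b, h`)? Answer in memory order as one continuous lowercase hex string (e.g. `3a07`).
line 1 (lsl): pack op=0x1d:5|rd=5:3|rs=1:3|pad=0:5 = 0xed20; little→ 20 ed

20ed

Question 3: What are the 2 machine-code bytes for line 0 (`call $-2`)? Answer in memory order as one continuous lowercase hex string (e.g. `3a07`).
0. call fields op=0x15:5|imm=-2:11 → word affeh → fe af

feaf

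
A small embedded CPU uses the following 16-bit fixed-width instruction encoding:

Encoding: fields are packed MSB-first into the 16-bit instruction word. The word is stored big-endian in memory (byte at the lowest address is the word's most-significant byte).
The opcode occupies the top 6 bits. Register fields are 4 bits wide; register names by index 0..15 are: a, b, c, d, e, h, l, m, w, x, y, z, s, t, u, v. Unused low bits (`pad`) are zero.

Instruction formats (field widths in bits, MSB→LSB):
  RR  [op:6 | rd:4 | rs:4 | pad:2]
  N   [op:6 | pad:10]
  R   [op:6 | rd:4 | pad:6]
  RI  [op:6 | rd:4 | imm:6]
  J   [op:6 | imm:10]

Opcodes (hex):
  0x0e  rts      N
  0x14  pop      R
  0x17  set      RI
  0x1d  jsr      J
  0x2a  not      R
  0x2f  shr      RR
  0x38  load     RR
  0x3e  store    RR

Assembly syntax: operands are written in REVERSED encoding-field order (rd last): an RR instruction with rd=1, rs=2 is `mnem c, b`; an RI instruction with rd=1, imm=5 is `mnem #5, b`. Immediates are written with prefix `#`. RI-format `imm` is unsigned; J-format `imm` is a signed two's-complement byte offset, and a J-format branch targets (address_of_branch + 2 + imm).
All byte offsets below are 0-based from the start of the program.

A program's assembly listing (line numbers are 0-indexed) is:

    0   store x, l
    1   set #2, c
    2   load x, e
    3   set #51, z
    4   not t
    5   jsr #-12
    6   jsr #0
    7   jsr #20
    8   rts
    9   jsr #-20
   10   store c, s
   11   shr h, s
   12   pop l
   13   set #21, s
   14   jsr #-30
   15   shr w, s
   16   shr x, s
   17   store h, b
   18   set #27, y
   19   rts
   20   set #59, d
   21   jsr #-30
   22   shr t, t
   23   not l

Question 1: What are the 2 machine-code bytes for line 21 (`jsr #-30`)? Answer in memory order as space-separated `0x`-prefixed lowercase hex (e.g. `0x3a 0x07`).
line 21 (jsr): pack op=0x1d:6|imm=-30:10 = 0x77e2; big→ 77 e2

0x77 0xe2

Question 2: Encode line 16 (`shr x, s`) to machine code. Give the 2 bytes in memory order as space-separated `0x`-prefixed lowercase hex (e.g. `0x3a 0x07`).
0xbf 0x24

L16: shr op=0x2f:6|rd=12:4|rs=9:4|pad=0:2 ⇒ 0xbf24 ⇒ big bf 24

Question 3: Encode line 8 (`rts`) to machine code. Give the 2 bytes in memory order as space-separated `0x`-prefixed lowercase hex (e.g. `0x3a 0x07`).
0x38 0x00

line 8 (rts): pack op=0xe:6|pad=0:10 = 0x3800; big→ 38 00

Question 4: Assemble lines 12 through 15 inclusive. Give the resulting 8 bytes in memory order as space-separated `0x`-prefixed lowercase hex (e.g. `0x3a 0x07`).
12. pop fields op=0x14:6|rd=6:4|pad=0:6 → word 5180h → 51 80
13. set fields op=0x17:6|rd=12:4|imm=21:6 → word 5f15h → 5f 15
14. jsr fields op=0x1d:6|imm=-30:10 → word 77e2h → 77 e2
15. shr fields op=0x2f:6|rd=12:4|rs=8:4|pad=0:2 → word bf20h → bf 20

0x51 0x80 0x5f 0x15 0x77 0xe2 0xbf 0x20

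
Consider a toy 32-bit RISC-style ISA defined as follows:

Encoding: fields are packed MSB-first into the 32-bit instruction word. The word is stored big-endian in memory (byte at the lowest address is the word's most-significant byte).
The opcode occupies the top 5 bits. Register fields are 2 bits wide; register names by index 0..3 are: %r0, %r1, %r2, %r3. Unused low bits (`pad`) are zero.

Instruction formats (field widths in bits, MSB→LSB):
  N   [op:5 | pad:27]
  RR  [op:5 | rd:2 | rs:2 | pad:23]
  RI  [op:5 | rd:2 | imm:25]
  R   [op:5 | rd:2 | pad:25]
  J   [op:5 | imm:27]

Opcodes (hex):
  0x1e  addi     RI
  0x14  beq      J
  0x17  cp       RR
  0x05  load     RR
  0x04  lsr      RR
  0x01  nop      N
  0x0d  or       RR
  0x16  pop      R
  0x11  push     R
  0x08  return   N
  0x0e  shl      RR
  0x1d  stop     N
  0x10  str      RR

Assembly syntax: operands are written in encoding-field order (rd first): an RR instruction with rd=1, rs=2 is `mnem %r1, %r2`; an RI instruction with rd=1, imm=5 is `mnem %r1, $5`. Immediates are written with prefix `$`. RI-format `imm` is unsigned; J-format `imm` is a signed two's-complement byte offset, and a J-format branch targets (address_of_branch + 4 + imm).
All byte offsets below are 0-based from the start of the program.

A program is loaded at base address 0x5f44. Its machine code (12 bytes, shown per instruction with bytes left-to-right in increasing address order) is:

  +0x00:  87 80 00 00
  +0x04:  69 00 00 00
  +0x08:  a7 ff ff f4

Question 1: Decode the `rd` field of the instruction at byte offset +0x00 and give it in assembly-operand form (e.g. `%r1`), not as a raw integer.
+0x00: 87 80 00 00 ⇒ word 0x87800000 (big)
  op=0x87800000>>27=0x10 ⇒ str (RR)
  [26:25] rd=3 = %r3
  [24:23] rs=3 = %r3

%r3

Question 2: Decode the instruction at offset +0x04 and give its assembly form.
@+04  big-endian(69 00 00 00) = 0x69000000
  top 5b → 0xd → or [RR]
  rd: (w>>25)&0x3=0x0 → %r0
  rs: (w>>23)&0x3=0x2 → %r2

or %r0, %r2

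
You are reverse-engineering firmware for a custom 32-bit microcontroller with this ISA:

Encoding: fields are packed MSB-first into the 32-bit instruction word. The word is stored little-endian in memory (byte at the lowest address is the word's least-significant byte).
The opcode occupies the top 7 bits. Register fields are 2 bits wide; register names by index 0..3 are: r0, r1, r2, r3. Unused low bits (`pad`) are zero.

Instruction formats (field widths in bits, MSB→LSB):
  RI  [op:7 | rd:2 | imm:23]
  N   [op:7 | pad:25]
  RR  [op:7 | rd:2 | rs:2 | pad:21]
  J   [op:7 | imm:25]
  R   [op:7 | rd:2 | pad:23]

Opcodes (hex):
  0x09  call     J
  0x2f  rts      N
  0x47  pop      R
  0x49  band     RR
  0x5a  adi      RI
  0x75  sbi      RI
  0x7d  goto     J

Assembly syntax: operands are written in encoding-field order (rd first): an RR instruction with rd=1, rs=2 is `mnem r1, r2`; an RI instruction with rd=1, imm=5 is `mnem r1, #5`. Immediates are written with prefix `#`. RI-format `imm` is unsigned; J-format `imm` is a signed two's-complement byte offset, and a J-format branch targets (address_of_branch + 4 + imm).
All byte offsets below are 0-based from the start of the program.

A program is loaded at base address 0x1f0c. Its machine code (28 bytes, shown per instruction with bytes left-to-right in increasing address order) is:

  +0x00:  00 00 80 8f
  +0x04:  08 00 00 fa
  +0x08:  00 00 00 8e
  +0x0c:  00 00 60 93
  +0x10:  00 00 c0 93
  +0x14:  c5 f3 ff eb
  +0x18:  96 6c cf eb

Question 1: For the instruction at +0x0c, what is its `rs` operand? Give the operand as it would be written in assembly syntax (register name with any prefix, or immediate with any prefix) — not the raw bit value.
r3

off 0x0c: read 00 00 60 93 as little → 0x93600000
  top 7b → 0x49 → band [RR]
  rd@[24:23]=0x2 ⇒ r2
  rs@[22:21]=0x3 ⇒ r3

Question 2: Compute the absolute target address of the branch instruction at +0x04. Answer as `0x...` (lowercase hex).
0x1f1c

off 0x04: read 08 00 00 fa as little → 0xfa000008
  opcode bits[31:25]=0x7d: goto/J
  imm: (w>>0)&0x1ffffff=0x8 → #8
  target = base 0x1f0c + off 0x04 + 4 + imm 8 = 0x1f1c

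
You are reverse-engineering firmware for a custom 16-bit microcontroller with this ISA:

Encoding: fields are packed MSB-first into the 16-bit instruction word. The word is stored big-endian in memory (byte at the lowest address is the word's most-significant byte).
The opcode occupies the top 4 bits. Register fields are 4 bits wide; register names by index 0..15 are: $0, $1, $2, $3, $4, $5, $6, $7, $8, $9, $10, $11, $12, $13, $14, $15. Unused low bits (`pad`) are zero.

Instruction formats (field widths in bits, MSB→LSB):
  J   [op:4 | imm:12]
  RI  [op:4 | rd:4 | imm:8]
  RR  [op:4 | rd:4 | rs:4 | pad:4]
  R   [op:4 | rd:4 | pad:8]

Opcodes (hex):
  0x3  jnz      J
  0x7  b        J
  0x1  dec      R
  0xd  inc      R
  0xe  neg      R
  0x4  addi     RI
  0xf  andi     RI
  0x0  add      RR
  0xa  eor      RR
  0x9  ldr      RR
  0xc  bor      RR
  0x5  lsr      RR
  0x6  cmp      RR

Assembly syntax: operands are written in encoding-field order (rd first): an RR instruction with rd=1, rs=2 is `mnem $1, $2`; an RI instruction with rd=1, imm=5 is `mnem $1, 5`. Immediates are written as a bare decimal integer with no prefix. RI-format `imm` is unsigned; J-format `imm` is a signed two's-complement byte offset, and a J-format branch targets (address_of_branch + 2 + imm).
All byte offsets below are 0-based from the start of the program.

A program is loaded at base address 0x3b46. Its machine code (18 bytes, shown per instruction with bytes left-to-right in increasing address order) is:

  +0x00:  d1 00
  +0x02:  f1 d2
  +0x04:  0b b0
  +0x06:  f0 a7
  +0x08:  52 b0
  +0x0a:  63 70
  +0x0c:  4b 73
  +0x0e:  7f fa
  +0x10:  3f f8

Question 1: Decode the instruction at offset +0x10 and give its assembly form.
jnz -8

off 0x10: read 3f f8 as big → 0x3ff8
  op=0x3ff8>>12=0x3 ⇒ jnz (J)
  [11:0] imm=4088 (s12→-8) = -8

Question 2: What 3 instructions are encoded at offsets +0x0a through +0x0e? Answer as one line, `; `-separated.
cmp $3, $7; addi $11, 115; b -6

@+0a  big-endian(63 70) = 0x6370
  opcode bits[15:12]=0x6: cmp/RR
  rd: (w>>8)&0xf=0x3 → $3
  rs: (w>>4)&0xf=0x7 → $7
@+0c  big-endian(4b 73) = 0x4b73
  opcode bits[15:12]=0x4: addi/RI
  rd: (w>>8)&0xf=0xb → $11
  imm: (w>>0)&0xff=0x73 → 115
@+0e  big-endian(7f fa) = 0x7ffa
  opcode bits[15:12]=0x7: b/J
  imm: (w>>0)&0xfff=0xffa (s12→-6) → -6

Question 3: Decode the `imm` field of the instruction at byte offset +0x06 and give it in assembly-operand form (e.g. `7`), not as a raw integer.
167

@+06  big-endian(f0 a7) = 0xf0a7
  op=0xf0a7>>12=0xf ⇒ andi (RI)
  rd@[11:8]=0x0 ⇒ $0
  imm@[7:0]=0xa7 ⇒ 167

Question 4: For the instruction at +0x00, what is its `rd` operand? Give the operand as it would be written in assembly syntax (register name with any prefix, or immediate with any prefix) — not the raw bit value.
$1

off 0x00: read d1 00 as big → 0xd100
  top 4b → 0xd → inc [R]
  [11:8] rd=1 = $1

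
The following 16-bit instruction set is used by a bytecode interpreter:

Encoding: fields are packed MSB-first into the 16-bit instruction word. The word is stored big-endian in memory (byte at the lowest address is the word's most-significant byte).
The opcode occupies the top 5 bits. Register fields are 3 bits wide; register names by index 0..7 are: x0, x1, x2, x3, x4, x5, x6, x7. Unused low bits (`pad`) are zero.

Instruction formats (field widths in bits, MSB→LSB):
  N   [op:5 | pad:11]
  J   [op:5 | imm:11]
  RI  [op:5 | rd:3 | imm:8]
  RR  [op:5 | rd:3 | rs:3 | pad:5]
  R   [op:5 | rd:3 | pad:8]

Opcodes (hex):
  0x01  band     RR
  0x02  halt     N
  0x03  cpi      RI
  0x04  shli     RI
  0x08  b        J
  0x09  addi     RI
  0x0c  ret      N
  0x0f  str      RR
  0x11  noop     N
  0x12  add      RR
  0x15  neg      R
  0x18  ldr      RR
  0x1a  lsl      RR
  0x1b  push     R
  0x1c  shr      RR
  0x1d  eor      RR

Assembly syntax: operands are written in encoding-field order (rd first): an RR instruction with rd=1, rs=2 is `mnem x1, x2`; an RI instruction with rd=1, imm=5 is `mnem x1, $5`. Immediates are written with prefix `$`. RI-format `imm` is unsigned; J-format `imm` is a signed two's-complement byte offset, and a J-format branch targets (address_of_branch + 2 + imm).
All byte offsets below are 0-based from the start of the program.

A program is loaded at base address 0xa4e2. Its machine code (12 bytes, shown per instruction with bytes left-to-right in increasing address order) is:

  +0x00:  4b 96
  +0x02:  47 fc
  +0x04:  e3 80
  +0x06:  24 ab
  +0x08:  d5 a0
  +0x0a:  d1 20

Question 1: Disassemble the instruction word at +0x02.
+0x02: 47 fc ⇒ word 0x47fc (big)
  opcode bits[15:11]=0x8: b/J
  imm@[10:0]=0x7fc (s11→-4) ⇒ $-4

b $-4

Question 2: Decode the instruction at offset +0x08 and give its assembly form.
@+08  big-endian(d5 a0) = 0xd5a0
  top 5b → 0x1a → lsl [RR]
  rd: (w>>8)&0x7=0x5 → x5
  rs: (w>>5)&0x7=0x5 → x5

lsl x5, x5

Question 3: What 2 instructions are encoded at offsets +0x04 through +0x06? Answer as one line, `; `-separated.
shr x3, x4; shli x4, $171

off 0x04: read e3 80 as big → 0xe380
  opcode bits[15:11]=0x1c: shr/RR
  [10:8] rd=3 = x3
  [7:5] rs=4 = x4
off 0x06: read 24 ab as big → 0x24ab
  opcode bits[15:11]=0x4: shli/RI
  [10:8] rd=4 = x4
  [7:0] imm=171 = $171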